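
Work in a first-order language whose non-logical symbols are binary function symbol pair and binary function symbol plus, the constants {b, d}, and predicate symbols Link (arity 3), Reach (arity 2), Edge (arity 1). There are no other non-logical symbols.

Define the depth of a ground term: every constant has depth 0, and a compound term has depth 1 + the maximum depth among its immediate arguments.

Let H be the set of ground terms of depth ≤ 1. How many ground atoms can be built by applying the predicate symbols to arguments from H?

1110

First count ground terms of depth ≤ 1.
Let N_k = |{terms of depth ≤ k}|. Then N_0 = 2 and N_k = 2 + N_{k-1}^2 + N_{k-1}^2 for k ≥ 1 (one summand per function symbol, arity giving the exponent).
N_0 = 2
N_1 = 2 + 2^2 + 2^2 = 10
Explicitly: b, d, pair(b, b), pair(b, d), pair(d, b), pair(d, d), plus(b, b), plus(b, d), plus(d, b), plus(d, d).
So |H| = 10.
Each predicate of arity r yields |H|^r ground atoms (one per choice of an r-tuple from H):
  Link: 10^3 = 1000;  Reach: 10^2 = 100;  Edge: 10
Total ground atoms: 1000 + 100 + 10 = 1110.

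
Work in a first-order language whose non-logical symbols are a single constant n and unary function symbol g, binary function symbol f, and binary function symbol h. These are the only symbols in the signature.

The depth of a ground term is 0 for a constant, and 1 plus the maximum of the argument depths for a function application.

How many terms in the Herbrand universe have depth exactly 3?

2739

If N_k denotes the number of depth-≤k ground terms, the 1 constant gives N_0 = 1, and each function symbol of arity r contributes N_{k-1}^r new terms at level k: N_k = 1 + N_{k-1} + N_{k-1}^2 + N_{k-1}^2.
N_0 = 1
N_1 = 1 + 1 + 1^2 + 1^2 = 4
N_2 = 1 + 4 + 4^2 + 4^2 = 37
N_3 = 1 + 37 + 37^2 + 37^2 = 2776
Terms of depth exactly 3: N_3 − N_2 = 2776 − 37 = 2739.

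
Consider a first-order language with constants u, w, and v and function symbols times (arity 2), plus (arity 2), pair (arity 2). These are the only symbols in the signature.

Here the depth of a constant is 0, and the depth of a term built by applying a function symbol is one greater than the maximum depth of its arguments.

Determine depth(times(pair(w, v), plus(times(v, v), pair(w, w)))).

3

depth(pair(w, v)) = 1 + max(0, 0) = 1
depth(times(v, v)) = 1 + max(0, 0) = 1
depth(pair(w, w)) = 1 + max(0, 0) = 1
depth(plus(times(v, v), pair(w, w))) = 1 + max(1, 1) = 2
depth(times(pair(w, v), plus(times(v, v), pair(w, w)))) = 1 + max(1, 2) = 3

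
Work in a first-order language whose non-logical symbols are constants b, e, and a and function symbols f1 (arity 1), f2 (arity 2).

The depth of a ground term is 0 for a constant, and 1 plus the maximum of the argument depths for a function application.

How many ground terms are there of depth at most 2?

243

Write N_k for the number of ground terms of depth ≤ k. A term of depth ≤ k is either a constant or a function symbol applied to arguments of depth ≤ k−1, so N_k = 3 + N_{k-1} + N_{k-1}^2.
N_0 = 3
N_1 = 3 + 3 + 3^2 = 15
N_2 = 3 + 15 + 15^2 = 243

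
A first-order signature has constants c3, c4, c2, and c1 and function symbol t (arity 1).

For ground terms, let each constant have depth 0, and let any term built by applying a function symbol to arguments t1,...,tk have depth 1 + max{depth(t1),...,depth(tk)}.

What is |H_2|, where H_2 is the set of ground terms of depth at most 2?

Write N_k for the number of ground terms of depth ≤ k. A term of depth ≤ k is either a constant or a function symbol applied to arguments of depth ≤ k−1, so N_k = 4 + N_{k-1}.
N_0 = 4
N_1 = 4 + 4 = 8
N_2 = 4 + 8 = 12
Explicitly: c3, c4, c2, c1, t(c3), t(c4), t(c2), t(c1), t(t(c3)), t(t(c4)), t(t(c2)), t(t(c1)).

12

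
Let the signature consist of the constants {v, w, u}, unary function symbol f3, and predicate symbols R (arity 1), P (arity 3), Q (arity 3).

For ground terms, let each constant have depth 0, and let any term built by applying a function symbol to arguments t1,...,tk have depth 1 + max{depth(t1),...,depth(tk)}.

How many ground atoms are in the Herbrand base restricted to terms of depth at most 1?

First count ground terms of depth ≤ 1.
Let N_k count ground terms of depth at most k. Each non-constant term of depth ≤ k is some function symbol applied to depth-≤(k−1) arguments, giving N_k = 3 + N_{k-1}.
N_0 = 3
N_1 = 3 + 3 = 6
So |H| = 6.
A ground atom is a predicate applied to a tuple of terms from H, so the count is the sum over predicates of |H|^arity:
  R: 6;  P: 6^3 = 216;  Q: 6^3 = 216
Total ground atoms: 6 + 216 + 216 = 438.

438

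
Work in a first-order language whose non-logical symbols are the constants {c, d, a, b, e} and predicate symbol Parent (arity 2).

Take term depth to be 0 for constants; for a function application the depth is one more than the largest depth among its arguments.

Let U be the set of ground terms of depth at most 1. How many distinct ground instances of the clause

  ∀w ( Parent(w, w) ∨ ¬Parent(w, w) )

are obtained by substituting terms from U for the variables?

Ground terms of depth ≤ 1:
  With no function symbols every ground term is a constant, so there are exactly 5 ground terms at every depth bound.
  N_0 = 5
  N_1 = 5
  Explicitly: c, d, a, b, e.
So there are 5 ground terms available for substitution.
The variable w ranges independently over the available ground terms, and distinct assignments produce distinct instances.
Number of ground instances = 5.

5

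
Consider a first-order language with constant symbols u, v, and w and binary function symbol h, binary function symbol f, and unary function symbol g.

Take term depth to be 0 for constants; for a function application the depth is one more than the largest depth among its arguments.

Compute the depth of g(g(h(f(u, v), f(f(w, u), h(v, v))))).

depth(f(u, v)) = 1 + max(0, 0) = 1
depth(f(w, u)) = 1 + max(0, 0) = 1
depth(h(v, v)) = 1 + max(0, 0) = 1
depth(f(f(w, u), h(v, v))) = 1 + max(1, 1) = 2
depth(h(f(u, v), f(f(w, u), h(v, v)))) = 1 + max(1, 2) = 3
depth(g(h(f(u, v), f(f(w, u), h(v, v))))) = 1 + depth(h(f(u, v), f(f(w, u), h(v, v)))) = 1 + 3 = 4
depth(g(g(h(f(u, v), f(f(w, u), h(v, v)))))) = 1 + depth(g(h(f(u, v), f(f(w, u), h(v, v))))) = 1 + 4 = 5

5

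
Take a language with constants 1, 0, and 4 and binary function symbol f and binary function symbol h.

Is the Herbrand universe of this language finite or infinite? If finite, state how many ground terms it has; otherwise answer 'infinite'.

The signature has at least one function symbol (f, arity 2) and at least one constant (1).
Iterating f gives infinitely many distinct ground terms: 1, f(1, 1), f(f(1, 1), f(1, 1)), ...
So the Herbrand universe is infinite.

infinite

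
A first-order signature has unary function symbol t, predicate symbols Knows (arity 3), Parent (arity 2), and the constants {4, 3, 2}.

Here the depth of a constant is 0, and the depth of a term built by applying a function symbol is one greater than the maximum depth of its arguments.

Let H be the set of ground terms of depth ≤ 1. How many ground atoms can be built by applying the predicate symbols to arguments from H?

252

First count ground terms of depth ≤ 1.
If N_k denotes the number of depth-≤k ground terms, the 3 constants give N_0 = 3, and each function symbol of arity r contributes N_{k-1}^r new terms at level k: N_k = 3 + N_{k-1}.
N_0 = 3
N_1 = 3 + 3 = 6
Explicitly: 4, 3, 2, t(4), t(3), t(2).
So |H| = 6.
Each predicate of arity r yields |H|^r ground atoms (one per choice of an r-tuple from H):
  Knows: 6^3 = 216;  Parent: 6^2 = 36
Total ground atoms: 216 + 36 = 252.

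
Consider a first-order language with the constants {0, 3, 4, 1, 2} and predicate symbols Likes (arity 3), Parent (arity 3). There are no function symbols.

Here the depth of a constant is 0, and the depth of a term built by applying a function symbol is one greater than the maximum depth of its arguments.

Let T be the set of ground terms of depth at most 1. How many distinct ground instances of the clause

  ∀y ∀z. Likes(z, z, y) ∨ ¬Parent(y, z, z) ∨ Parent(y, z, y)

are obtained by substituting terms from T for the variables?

Ground terms of depth ≤ 1:
  With no function symbols every ground term is a constant, so there are exactly 5 ground terms at every depth bound.
  N_0 = 5
  N_1 = 5
  Explicitly: 0, 3, 4, 1, 2.
So there are 5 ground terms available for substitution.
The clause has 2 distinct variables (y, z), each appearing in the body. In the free term algebra distinct substitutions yield syntactically distinct ground instances.
Number of ground instances = 5^2 = 25.

25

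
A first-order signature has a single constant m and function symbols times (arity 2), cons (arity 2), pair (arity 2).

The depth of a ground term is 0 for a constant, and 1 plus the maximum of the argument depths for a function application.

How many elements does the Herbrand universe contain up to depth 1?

Let N_k = |{terms of depth ≤ k}|. Then N_0 = 1 and N_k = 1 + N_{k-1}^2 + N_{k-1}^2 + N_{k-1}^2 for k ≥ 1 (one summand per function symbol, arity giving the exponent).
N_0 = 1
N_1 = 1 + 1^2 + 1^2 + 1^2 = 4

4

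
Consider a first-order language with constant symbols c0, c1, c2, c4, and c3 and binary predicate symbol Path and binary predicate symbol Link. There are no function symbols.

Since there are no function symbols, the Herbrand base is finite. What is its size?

50

With no function symbols, the Herbrand universe is just the 5 constants.
Ground atoms per predicate: Path: 5^2 = 25, Link: 5^2 = 25.
Herbrand base size = 25 + 25 = 50.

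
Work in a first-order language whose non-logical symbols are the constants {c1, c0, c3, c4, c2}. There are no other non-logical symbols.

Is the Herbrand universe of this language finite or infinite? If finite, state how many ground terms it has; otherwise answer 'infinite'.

5

There are no function symbols, so every ground term is one of the 5 constants.
The Herbrand universe is {c1, c0, c3, c4, c2}, which is finite with 5 elements.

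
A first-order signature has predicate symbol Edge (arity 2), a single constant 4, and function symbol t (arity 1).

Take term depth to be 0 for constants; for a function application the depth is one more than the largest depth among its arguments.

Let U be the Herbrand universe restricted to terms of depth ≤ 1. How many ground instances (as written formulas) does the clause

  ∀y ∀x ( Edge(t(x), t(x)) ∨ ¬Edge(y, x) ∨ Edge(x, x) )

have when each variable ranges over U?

Ground terms of depth ≤ 1:
  Count level by level. With function symbols t/1, the terms of depth ≤ k are the 1 constant together with each function applied to depth-≤(k−1) tuples, so N_k = 1 + N_{k-1}.
  N_0 = 1
  N_1 = 1 + 1 = 2
  Explicitly: 4, t(4).
So there are 2 ground terms available for substitution.
The clause has 2 distinct variables (y, x), each appearing in the body. In the free term algebra distinct substitutions yield syntactically distinct ground instances.
Number of ground instances = 2^2 = 4.

4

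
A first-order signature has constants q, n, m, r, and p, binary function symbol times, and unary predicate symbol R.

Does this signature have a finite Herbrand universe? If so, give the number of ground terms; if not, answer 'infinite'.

The signature has at least one function symbol (times, arity 2) and at least one constant (q).
Iterating times gives infinitely many distinct ground terms: q, times(q, q), times(times(q, q), times(q, q)), ...
So the Herbrand universe is infinite.

infinite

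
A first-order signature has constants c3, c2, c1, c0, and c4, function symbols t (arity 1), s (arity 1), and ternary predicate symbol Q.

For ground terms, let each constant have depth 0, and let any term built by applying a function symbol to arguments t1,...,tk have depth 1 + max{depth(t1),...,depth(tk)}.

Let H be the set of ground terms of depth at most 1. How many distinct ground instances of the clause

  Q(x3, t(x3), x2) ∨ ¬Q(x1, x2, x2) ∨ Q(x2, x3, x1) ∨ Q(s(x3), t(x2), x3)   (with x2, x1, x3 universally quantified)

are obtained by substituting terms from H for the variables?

3375

Ground terms of depth ≤ 1:
  If N_k denotes the number of depth-≤k ground terms, the 5 constants give N_0 = 5, and each function symbol of arity r contributes N_{k-1}^r new terms at level k: N_k = 5 + N_{k-1} + N_{k-1}.
  N_0 = 5
  N_1 = 5 + 5 + 5 = 15
So there are 15 ground terms available for substitution.
There are 3 variables to instantiate (x2, x1, x3), each occurring in at least one literal, so different choices give different ground instances.
Number of ground instances = 15^3 = 3375.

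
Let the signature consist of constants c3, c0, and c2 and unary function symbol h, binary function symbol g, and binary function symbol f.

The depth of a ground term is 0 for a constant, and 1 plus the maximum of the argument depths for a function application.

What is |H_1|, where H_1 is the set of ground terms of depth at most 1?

24

If N_k denotes the number of depth-≤k ground terms, the 3 constants give N_0 = 3, and each function symbol of arity r contributes N_{k-1}^r new terms at level k: N_k = 3 + N_{k-1} + N_{k-1}^2 + N_{k-1}^2.
N_0 = 3
N_1 = 3 + 3 + 3^2 + 3^2 = 24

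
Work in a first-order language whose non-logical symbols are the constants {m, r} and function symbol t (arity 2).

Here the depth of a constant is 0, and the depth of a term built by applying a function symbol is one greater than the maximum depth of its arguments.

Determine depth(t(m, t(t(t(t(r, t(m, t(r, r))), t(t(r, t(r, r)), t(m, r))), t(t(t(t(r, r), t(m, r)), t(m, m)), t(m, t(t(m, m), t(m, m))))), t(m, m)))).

depth(t(r, r)) = 1 + max(0, 0) = 1
depth(t(m, t(r, r))) = 1 + max(0, 1) = 2
depth(t(r, t(m, t(r, r)))) = 1 + max(0, 2) = 3
depth(t(r, t(r, r))) = 1 + max(0, 1) = 2
depth(t(m, r)) = 1 + max(0, 0) = 1
depth(t(t(r, t(r, r)), t(m, r))) = 1 + max(2, 1) = 3
depth(t(t(r, t(m, t(r, r))), t(t(r, t(r, r)), t(m, r)))) = 1 + max(3, 3) = 4
depth(t(t(r, r), t(m, r))) = 1 + max(1, 1) = 2
depth(t(m, m)) = 1 + max(0, 0) = 1
depth(t(t(t(r, r), t(m, r)), t(m, m))) = 1 + max(2, 1) = 3
depth(t(t(m, m), t(m, m))) = 1 + max(1, 1) = 2
depth(t(m, t(t(m, m), t(m, m)))) = 1 + max(0, 2) = 3
depth(t(t(t(t(r, r), t(m, r)), t(m, m)), t(m, t(t(m, m), t(m, m))))) = 1 + max(3, 3) = 4
depth(t(t(t(r, t(m, t(r, r))), t(t(r, t(r, r)), t(m, r))), t(t(t(t(r, r), t(m, r)), t(m, m)), t(m, t(t(m, m), t(m, m)))))) = 1 + max(4, 4) = 5
depth(t(t(t(t(r, t(m, t(r, r))), t(t(r, t(r, r)), t(m, r))), t(t(t(t(r, r), t(m, r)), t(m, m)), t(m, t(t(m, m), t(m, m))))), t(m, m))) = 1 + max(5, 1) = 6
depth(t(m, t(t(t(t(r, t(m, t(r, r))), t(t(r, t(r, r)), t(m, r))), t(t(t(t(r, r), t(m, r)), t(m, m)), t(m, t(t(m, m), t(m, m))))), t(m, m)))) = 1 + max(0, 6) = 7

7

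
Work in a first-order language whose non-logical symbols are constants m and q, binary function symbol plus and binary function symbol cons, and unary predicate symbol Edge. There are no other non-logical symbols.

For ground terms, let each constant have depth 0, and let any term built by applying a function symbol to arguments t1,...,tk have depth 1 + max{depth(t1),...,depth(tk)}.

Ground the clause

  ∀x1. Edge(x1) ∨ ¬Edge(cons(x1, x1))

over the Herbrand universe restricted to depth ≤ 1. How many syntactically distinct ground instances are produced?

Ground terms of depth ≤ 1:
  Let N_k = |{terms of depth ≤ k}|. Then N_0 = 2 and N_k = 2 + N_{k-1}^2 + N_{k-1}^2 for k ≥ 1 (one summand per function symbol, arity giving the exponent).
  N_0 = 2
  N_1 = 2 + 2^2 + 2^2 = 10
  Explicitly: m, q, plus(m, m), plus(m, q), plus(q, m), plus(q, q), cons(m, m), cons(m, q), cons(q, m), cons(q, q).
So there are 10 ground terms available for substitution.
There is 1 variable to instantiate (x1),  occurring in at least one literal, so different choices give different ground instances.
Number of ground instances = 10.

10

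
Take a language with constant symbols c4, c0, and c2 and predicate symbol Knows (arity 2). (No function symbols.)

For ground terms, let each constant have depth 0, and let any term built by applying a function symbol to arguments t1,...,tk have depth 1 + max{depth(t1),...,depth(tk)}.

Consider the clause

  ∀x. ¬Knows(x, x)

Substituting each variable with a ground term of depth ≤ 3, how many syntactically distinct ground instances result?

3

Ground terms of depth ≤ 3:
  With no function symbols every ground term is a constant, so there are exactly 3 ground terms at every depth bound.
  N_0 = 3
  N_1 = 3
  N_2 = 3
  N_3 = 3
So there are 3 ground terms available for substitution.
There is 1 variable to instantiate (x),  occurring in at least one literal, so different choices give different ground instances.
Number of ground instances = 3.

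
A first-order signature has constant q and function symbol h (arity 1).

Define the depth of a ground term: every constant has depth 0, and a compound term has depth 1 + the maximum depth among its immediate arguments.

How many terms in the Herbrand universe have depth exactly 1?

Let N_k = |{terms of depth ≤ k}|. Then N_0 = 1 and N_k = 1 + N_{k-1} for k ≥ 1 (one summand per function symbol, arity giving the exponent).
N_0 = 1
N_1 = 1 + 1 = 2
Terms of depth exactly 1: N_1 − N_0 = 2 − 1 = 1.

1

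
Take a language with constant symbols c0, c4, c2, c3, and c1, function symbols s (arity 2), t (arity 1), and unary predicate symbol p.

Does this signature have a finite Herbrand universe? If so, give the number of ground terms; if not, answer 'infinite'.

infinite

The signature has at least one function symbol (s, arity 2) and at least one constant (c0).
Iterating s gives infinitely many distinct ground terms: c0, s(c0, c0), s(s(c0, c0), s(c0, c0)), ...
So the Herbrand universe is infinite.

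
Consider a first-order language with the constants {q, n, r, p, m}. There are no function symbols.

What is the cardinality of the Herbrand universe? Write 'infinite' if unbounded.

There are no function symbols, so every ground term is one of the 5 constants.
The Herbrand universe is {q, n, r, p, m}, which is finite with 5 elements.

5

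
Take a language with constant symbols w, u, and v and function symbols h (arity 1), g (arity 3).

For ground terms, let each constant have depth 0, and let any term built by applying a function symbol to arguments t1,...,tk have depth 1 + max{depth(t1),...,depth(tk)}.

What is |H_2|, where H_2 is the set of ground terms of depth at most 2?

35973

Count level by level. With function symbols h/1, g/3, the terms of depth ≤ k are the 3 constants together with each function applied to depth-≤(k−1) tuples, so N_k = 3 + N_{k-1} + N_{k-1}^3.
N_0 = 3
N_1 = 3 + 3 + 3^3 = 33
N_2 = 3 + 33 + 33^3 = 35973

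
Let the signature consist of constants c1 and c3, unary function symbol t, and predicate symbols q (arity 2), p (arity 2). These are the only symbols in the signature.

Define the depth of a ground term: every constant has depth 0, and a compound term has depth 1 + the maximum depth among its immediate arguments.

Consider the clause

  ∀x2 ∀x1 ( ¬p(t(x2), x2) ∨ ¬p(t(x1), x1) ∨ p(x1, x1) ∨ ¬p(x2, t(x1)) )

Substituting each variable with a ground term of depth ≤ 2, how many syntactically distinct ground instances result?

Ground terms of depth ≤ 2:
  Count level by level. With function symbols t/1, the terms of depth ≤ k are the 2 constants together with each function applied to depth-≤(k−1) tuples, so N_k = 2 + N_{k-1}.
  N_0 = 2
  N_1 = 2 + 2 = 4
  N_2 = 2 + 4 = 6
  Explicitly: c1, c3, t(c1), t(c3), t(t(c1)), t(t(c3)).
So there are 6 ground terms available for substitution.
Each of x2, x1 ranges independently over the available ground terms, and distinct assignments produce distinct instances.
Number of ground instances = 6^2 = 36.

36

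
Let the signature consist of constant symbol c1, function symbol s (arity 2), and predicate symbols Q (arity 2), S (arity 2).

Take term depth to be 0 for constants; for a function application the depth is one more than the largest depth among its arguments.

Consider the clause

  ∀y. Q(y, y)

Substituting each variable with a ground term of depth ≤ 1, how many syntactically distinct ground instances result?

Ground terms of depth ≤ 1:
  Write N_k for the number of ground terms of depth ≤ k. A term of depth ≤ k is either a constant or a function symbol applied to arguments of depth ≤ k−1, so N_k = 1 + N_{k-1}^2.
  N_0 = 1
  N_1 = 1 + 1^2 = 2
So there are 2 ground terms available for substitution.
There is 1 variable to instantiate (y),  occurring in at least one literal, so different choices give different ground instances.
Number of ground instances = 2.

2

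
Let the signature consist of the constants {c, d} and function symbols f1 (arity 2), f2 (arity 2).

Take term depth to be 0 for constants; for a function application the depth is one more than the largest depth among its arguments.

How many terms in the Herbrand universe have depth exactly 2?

If N_k denotes the number of depth-≤k ground terms, the 2 constants give N_0 = 2, and each function symbol of arity r contributes N_{k-1}^r new terms at level k: N_k = 2 + N_{k-1}^2 + N_{k-1}^2.
N_0 = 2
N_1 = 2 + 2^2 + 2^2 = 10
N_2 = 2 + 10^2 + 10^2 = 202
Terms of depth exactly 2: N_2 − N_1 = 202 − 10 = 192.

192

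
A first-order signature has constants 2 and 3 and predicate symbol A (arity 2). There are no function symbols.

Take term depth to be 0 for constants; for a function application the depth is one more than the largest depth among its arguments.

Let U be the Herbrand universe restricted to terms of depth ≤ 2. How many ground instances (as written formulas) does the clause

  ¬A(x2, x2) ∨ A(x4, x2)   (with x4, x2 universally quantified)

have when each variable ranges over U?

Ground terms of depth ≤ 2:
  With no function symbols every ground term is a constant, so there are exactly 2 ground terms at every depth bound.
  N_0 = 2
  N_1 = 2
  N_2 = 2
So there are 2 ground terms available for substitution.
Each of x4, x2 ranges independently over the available ground terms, and distinct assignments produce distinct instances.
Number of ground instances = 2^2 = 4.

4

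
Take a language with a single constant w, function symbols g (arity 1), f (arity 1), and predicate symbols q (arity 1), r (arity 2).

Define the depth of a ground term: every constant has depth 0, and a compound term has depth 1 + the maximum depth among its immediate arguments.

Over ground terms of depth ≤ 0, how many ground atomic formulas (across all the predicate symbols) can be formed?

2

First count ground terms of depth ≤ 0.
Let N_k count ground terms of depth at most k. Each non-constant term of depth ≤ k is some function symbol applied to depth-≤(k−1) arguments, giving N_k = 1 + N_{k-1} + N_{k-1}.
N_0 = 1
So |H| = 1.
For each predicate symbol, the number of ground atoms is |H| raised to its arity; summing:
  q: 1;  r: 1^2 = 1
Total ground atoms: 1 + 1 = 2.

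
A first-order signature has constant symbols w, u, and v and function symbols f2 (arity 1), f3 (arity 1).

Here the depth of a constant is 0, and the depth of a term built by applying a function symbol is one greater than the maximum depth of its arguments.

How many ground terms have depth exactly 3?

Let N_k = |{terms of depth ≤ k}|. Then N_0 = 3 and N_k = 3 + N_{k-1} + N_{k-1} for k ≥ 1 (one summand per function symbol, arity giving the exponent).
N_0 = 3
N_1 = 3 + 3 + 3 = 9
N_2 = 3 + 9 + 9 = 21
N_3 = 3 + 21 + 21 = 45
Terms of depth exactly 3: N_3 − N_2 = 45 − 21 = 24.

24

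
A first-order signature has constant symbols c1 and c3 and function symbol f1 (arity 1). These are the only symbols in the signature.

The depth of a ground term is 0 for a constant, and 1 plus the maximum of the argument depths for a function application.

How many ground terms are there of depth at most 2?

6

Write N_k for the number of ground terms of depth ≤ k. A term of depth ≤ k is either a constant or a function symbol applied to arguments of depth ≤ k−1, so N_k = 2 + N_{k-1}.
N_0 = 2
N_1 = 2 + 2 = 4
N_2 = 2 + 4 = 6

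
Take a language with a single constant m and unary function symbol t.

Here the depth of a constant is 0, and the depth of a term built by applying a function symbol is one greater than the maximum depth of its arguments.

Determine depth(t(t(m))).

depth(t(m)) = 1 + depth(m) = 1 + 0 = 1
depth(t(t(m))) = 1 + depth(t(m)) = 1 + 1 = 2

2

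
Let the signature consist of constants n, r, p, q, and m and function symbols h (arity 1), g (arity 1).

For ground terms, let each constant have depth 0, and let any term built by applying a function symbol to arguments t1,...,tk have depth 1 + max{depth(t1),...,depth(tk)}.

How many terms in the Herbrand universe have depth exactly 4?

Write N_k for the number of ground terms of depth ≤ k. A term of depth ≤ k is either a constant or a function symbol applied to arguments of depth ≤ k−1, so N_k = 5 + N_{k-1} + N_{k-1}.
N_0 = 5
N_1 = 5 + 5 + 5 = 15
N_2 = 5 + 15 + 15 = 35
N_3 = 5 + 35 + 35 = 75
N_4 = 5 + 75 + 75 = 155
Terms of depth exactly 4: N_4 − N_3 = 155 − 75 = 80.

80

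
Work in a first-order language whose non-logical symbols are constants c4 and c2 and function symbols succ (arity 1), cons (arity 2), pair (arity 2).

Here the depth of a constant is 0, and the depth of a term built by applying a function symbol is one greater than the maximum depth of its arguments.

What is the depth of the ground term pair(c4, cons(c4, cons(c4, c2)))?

3

depth(cons(c4, c2)) = 1 + max(0, 0) = 1
depth(cons(c4, cons(c4, c2))) = 1 + max(0, 1) = 2
depth(pair(c4, cons(c4, cons(c4, c2)))) = 1 + max(0, 2) = 3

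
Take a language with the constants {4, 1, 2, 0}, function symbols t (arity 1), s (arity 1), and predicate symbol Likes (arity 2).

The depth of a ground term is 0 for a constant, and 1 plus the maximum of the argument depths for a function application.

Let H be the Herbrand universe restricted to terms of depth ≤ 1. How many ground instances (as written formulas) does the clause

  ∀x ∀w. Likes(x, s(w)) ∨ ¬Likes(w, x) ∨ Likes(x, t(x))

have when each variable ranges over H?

Ground terms of depth ≤ 1:
  Let N_k = |{terms of depth ≤ k}|. Then N_0 = 4 and N_k = 4 + N_{k-1} + N_{k-1} for k ≥ 1 (one summand per function symbol, arity giving the exponent).
  N_0 = 4
  N_1 = 4 + 4 + 4 = 12
  Explicitly: 4, 1, 2, 0, t(4), t(1), t(2), t(0), s(4), s(1), s(2), s(0).
So there are 12 ground terms available for substitution.
The body mentions every one of the 2 quantified variables; since ground terms form a free algebra, no two substitutions collapse to the same formula.
Number of ground instances = 12^2 = 144.

144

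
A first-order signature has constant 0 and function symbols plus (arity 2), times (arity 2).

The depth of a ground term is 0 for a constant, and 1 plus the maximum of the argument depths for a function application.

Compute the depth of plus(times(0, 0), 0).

depth(times(0, 0)) = 1 + max(0, 0) = 1
depth(plus(times(0, 0), 0)) = 1 + max(1, 0) = 2

2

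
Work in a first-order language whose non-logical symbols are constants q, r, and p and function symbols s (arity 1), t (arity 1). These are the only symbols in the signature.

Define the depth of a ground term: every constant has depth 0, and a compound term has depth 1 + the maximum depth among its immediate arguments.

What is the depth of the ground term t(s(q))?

2

depth(s(q)) = 1 + depth(q) = 1 + 0 = 1
depth(t(s(q))) = 1 + depth(s(q)) = 1 + 1 = 2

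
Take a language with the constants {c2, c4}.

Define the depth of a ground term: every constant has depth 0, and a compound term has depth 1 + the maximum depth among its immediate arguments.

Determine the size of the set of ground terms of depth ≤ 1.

With no function symbols every ground term is a constant, so there are exactly 2 ground terms at every depth bound.
N_0 = 2
N_1 = 2
Explicitly: c2, c4.

2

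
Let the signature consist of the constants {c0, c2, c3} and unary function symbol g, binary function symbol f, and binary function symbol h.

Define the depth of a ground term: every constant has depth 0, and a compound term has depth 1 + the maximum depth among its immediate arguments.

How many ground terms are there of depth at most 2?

If N_k denotes the number of depth-≤k ground terms, the 3 constants give N_0 = 3, and each function symbol of arity r contributes N_{k-1}^r new terms at level k: N_k = 3 + N_{k-1} + N_{k-1}^2 + N_{k-1}^2.
N_0 = 3
N_1 = 3 + 3 + 3^2 + 3^2 = 24
N_2 = 3 + 24 + 24^2 + 24^2 = 1179

1179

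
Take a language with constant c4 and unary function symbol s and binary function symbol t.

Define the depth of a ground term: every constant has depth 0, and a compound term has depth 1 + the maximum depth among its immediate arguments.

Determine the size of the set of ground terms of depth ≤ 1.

3

Let N_k count ground terms of depth at most k. Each non-constant term of depth ≤ k is some function symbol applied to depth-≤(k−1) arguments, giving N_k = 1 + N_{k-1} + N_{k-1}^2.
N_0 = 1
N_1 = 1 + 1 + 1^2 = 3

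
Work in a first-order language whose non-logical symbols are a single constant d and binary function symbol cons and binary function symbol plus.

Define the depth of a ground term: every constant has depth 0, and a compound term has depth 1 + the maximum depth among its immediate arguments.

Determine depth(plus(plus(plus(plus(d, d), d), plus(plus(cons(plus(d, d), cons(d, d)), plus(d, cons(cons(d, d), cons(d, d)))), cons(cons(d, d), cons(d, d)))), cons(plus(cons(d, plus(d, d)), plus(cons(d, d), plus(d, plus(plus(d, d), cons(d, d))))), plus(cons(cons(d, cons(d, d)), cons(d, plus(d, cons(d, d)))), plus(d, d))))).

depth(plus(d, d)) = 1 + max(0, 0) = 1
depth(plus(plus(d, d), d)) = 1 + max(1, 0) = 2
depth(cons(d, d)) = 1 + max(0, 0) = 1
depth(cons(plus(d, d), cons(d, d))) = 1 + max(1, 1) = 2
depth(cons(cons(d, d), cons(d, d))) = 1 + max(1, 1) = 2
depth(plus(d, cons(cons(d, d), cons(d, d)))) = 1 + max(0, 2) = 3
depth(plus(cons(plus(d, d), cons(d, d)), plus(d, cons(cons(d, d), cons(d, d))))) = 1 + max(2, 3) = 4
depth(plus(plus(cons(plus(d, d), cons(d, d)), plus(d, cons(cons(d, d), cons(d, d)))), cons(cons(d, d), cons(d, d)))) = 1 + max(4, 2) = 5
depth(plus(plus(plus(d, d), d), plus(plus(cons(plus(d, d), cons(d, d)), plus(d, cons(cons(d, d), cons(d, d)))), cons(cons(d, d), cons(d, d))))) = 1 + max(2, 5) = 6
depth(cons(d, plus(d, d))) = 1 + max(0, 1) = 2
depth(plus(plus(d, d), cons(d, d))) = 1 + max(1, 1) = 2
depth(plus(d, plus(plus(d, d), cons(d, d)))) = 1 + max(0, 2) = 3
depth(plus(cons(d, d), plus(d, plus(plus(d, d), cons(d, d))))) = 1 + max(1, 3) = 4
depth(plus(cons(d, plus(d, d)), plus(cons(d, d), plus(d, plus(plus(d, d), cons(d, d)))))) = 1 + max(2, 4) = 5
depth(cons(d, cons(d, d))) = 1 + max(0, 1) = 2
depth(plus(d, cons(d, d))) = 1 + max(0, 1) = 2
depth(cons(d, plus(d, cons(d, d)))) = 1 + max(0, 2) = 3
depth(cons(cons(d, cons(d, d)), cons(d, plus(d, cons(d, d))))) = 1 + max(2, 3) = 4
depth(plus(cons(cons(d, cons(d, d)), cons(d, plus(d, cons(d, d)))), plus(d, d))) = 1 + max(4, 1) = 5
depth(cons(plus(cons(d, plus(d, d)), plus(cons(d, d), plus(d, plus(plus(d, d), cons(d, d))))), plus(cons(cons(d, cons(d, d)), cons(d, plus(d, cons(d, d)))), plus(d, d)))) = 1 + max(5, 5) = 6
depth(plus(plus(plus(plus(d, d), d), plus(plus(cons(plus(d, d), cons(d, d)), plus(d, cons(cons(d, d), cons(d, d)))), cons(cons(d, d), cons(d, d)))), cons(plus(cons(d, plus(d, d)), plus(cons(d, d), plus(d, plus(plus(d, d), cons(d, d))))), plus(cons(cons(d, cons(d, d)), cons(d, plus(d, cons(d, d)))), plus(d, d))))) = 1 + max(6, 6) = 7

7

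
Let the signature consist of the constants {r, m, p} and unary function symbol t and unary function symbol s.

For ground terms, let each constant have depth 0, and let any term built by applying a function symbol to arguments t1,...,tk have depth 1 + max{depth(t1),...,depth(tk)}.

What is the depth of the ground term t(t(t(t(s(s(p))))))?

depth(s(p)) = 1 + depth(p) = 1 + 0 = 1
depth(s(s(p))) = 1 + depth(s(p)) = 1 + 1 = 2
depth(t(s(s(p)))) = 1 + depth(s(s(p))) = 1 + 2 = 3
depth(t(t(s(s(p))))) = 1 + depth(t(s(s(p)))) = 1 + 3 = 4
depth(t(t(t(s(s(p)))))) = 1 + depth(t(t(s(s(p))))) = 1 + 4 = 5
depth(t(t(t(t(s(s(p))))))) = 1 + depth(t(t(t(s(s(p)))))) = 1 + 5 = 6

6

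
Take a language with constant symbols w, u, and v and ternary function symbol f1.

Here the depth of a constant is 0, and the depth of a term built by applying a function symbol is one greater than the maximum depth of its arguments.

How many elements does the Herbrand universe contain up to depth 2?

27003

Let N_k = |{terms of depth ≤ k}|. Then N_0 = 3 and N_k = 3 + N_{k-1}^3 for k ≥ 1 (one summand per function symbol, arity giving the exponent).
N_0 = 3
N_1 = 3 + 3^3 = 30
N_2 = 3 + 30^3 = 27003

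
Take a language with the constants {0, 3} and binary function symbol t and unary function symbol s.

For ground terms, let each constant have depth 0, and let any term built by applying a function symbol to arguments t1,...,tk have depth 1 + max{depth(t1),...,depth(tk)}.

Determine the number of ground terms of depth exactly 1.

6

Count level by level. With function symbols t/2, s/1, the terms of depth ≤ k are the 2 constants together with each function applied to depth-≤(k−1) tuples, so N_k = 2 + N_{k-1}^2 + N_{k-1}.
N_0 = 2
N_1 = 2 + 2^2 + 2 = 8
Terms of depth exactly 1: N_1 − N_0 = 8 − 2 = 6.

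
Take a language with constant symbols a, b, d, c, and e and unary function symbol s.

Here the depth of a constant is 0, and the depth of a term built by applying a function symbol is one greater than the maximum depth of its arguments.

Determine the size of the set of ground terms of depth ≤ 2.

15

If N_k denotes the number of depth-≤k ground terms, the 5 constants give N_0 = 5, and each function symbol of arity r contributes N_{k-1}^r new terms at level k: N_k = 5 + N_{k-1}.
N_0 = 5
N_1 = 5 + 5 = 10
N_2 = 5 + 10 = 15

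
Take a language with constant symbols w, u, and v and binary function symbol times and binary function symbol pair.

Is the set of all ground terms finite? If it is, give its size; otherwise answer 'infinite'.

The signature has at least one function symbol (times, arity 2) and at least one constant (w).
Iterating times gives infinitely many distinct ground terms: w, times(w, w), times(times(w, w), times(w, w)), ...
So the Herbrand universe is infinite.

infinite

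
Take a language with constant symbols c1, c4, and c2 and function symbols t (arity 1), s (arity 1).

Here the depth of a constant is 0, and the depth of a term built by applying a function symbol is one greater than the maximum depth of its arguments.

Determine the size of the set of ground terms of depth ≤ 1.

9

If N_k denotes the number of depth-≤k ground terms, the 3 constants give N_0 = 3, and each function symbol of arity r contributes N_{k-1}^r new terms at level k: N_k = 3 + N_{k-1} + N_{k-1}.
N_0 = 3
N_1 = 3 + 3 + 3 = 9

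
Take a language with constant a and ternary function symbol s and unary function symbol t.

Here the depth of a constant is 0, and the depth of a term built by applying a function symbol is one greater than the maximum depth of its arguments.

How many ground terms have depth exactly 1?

Let N_k = |{terms of depth ≤ k}|. Then N_0 = 1 and N_k = 1 + N_{k-1}^3 + N_{k-1} for k ≥ 1 (one summand per function symbol, arity giving the exponent).
N_0 = 1
N_1 = 1 + 1^3 + 1 = 3
Terms of depth exactly 1: N_1 − N_0 = 3 − 1 = 2.

2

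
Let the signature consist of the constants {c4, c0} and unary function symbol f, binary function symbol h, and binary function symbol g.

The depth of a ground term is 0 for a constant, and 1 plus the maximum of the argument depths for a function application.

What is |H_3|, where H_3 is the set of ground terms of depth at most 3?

Let N_k count ground terms of depth at most k. Each non-constant term of depth ≤ k is some function symbol applied to depth-≤(k−1) arguments, giving N_k = 2 + N_{k-1} + N_{k-1}^2 + N_{k-1}^2.
N_0 = 2
N_1 = 2 + 2 + 2^2 + 2^2 = 12
N_2 = 2 + 12 + 12^2 + 12^2 = 302
N_3 = 2 + 302 + 302^2 + 302^2 = 182712

182712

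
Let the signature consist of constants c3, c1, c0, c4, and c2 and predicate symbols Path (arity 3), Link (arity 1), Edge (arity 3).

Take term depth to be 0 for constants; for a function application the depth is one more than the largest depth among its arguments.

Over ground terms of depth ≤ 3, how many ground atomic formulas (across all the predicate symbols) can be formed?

First count ground terms of depth ≤ 3.
With no function symbols every ground term is a constant, so there are exactly 5 ground terms at every depth bound.
N_0 = 5
N_1 = 5
N_2 = 5
N_3 = 5
Explicitly: c3, c1, c0, c4, c2.
So |H| = 5.
A ground atom is a predicate applied to a tuple of terms from H, so the count is the sum over predicates of |H|^arity:
  Path: 5^3 = 125;  Link: 5;  Edge: 5^3 = 125
Total ground atoms: 125 + 5 + 125 = 255.

255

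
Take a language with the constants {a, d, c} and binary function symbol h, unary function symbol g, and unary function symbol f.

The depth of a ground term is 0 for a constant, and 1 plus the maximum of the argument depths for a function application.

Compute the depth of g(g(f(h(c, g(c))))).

depth(g(c)) = 1 + depth(c) = 1 + 0 = 1
depth(h(c, g(c))) = 1 + max(0, 1) = 2
depth(f(h(c, g(c)))) = 1 + depth(h(c, g(c))) = 1 + 2 = 3
depth(g(f(h(c, g(c))))) = 1 + depth(f(h(c, g(c)))) = 1 + 3 = 4
depth(g(g(f(h(c, g(c)))))) = 1 + depth(g(f(h(c, g(c))))) = 1 + 4 = 5

5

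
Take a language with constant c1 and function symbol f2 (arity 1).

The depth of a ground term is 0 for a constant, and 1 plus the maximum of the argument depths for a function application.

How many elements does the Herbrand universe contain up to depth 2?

If N_k denotes the number of depth-≤k ground terms, the 1 constant gives N_0 = 1, and each function symbol of arity r contributes N_{k-1}^r new terms at level k: N_k = 1 + N_{k-1}.
N_0 = 1
N_1 = 1 + 1 = 2
N_2 = 1 + 2 = 3

3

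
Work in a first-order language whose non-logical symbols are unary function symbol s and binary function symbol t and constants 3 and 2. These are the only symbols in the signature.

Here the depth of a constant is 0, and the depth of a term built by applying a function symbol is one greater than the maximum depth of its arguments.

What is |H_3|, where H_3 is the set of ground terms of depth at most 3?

5552

If N_k denotes the number of depth-≤k ground terms, the 2 constants give N_0 = 2, and each function symbol of arity r contributes N_{k-1}^r new terms at level k: N_k = 2 + N_{k-1} + N_{k-1}^2.
N_0 = 2
N_1 = 2 + 2 + 2^2 = 8
N_2 = 2 + 8 + 8^2 = 74
N_3 = 2 + 74 + 74^2 = 5552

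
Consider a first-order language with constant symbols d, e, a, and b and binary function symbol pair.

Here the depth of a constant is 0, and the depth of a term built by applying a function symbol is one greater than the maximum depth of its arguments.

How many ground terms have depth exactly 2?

384

Write N_k for the number of ground terms of depth ≤ k. A term of depth ≤ k is either a constant or a function symbol applied to arguments of depth ≤ k−1, so N_k = 4 + N_{k-1}^2.
N_0 = 4
N_1 = 4 + 4^2 = 20
N_2 = 4 + 20^2 = 404
Terms of depth exactly 2: N_2 − N_1 = 404 − 20 = 384.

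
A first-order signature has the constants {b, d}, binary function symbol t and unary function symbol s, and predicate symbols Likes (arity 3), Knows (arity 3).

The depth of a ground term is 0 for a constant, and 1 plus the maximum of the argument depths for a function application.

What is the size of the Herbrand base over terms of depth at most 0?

First count ground terms of depth ≤ 0.
If N_k denotes the number of depth-≤k ground terms, the 2 constants give N_0 = 2, and each function symbol of arity r contributes N_{k-1}^r new terms at level k: N_k = 2 + N_{k-1}^2 + N_{k-1}.
N_0 = 2
Explicitly: b, d.
So |H| = 2.
Ground atoms are formed by filling each argument slot of a predicate with a term from H, so an r-ary predicate gives |H|^r atoms:
  Likes: 2^3 = 8;  Knows: 2^3 = 8
Total ground atoms: 8 + 8 = 16.

16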